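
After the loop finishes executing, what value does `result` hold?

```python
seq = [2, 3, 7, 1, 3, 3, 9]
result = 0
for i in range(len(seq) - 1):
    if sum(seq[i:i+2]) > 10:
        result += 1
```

Let's trace through this code step by step.

Initialize: seq = [2, 3, 7, 1, 3, 3, 9]
Initialize: result = 0
Entering loop: for i in range(len(seq) - 1):
After iteration 1: i = 0, result = 0
After iteration 2: i = 1, result = 0
After iteration 3: i = 2, result = 0
After iteration 4: i = 3, result = 0
After iteration 5: i = 4, result = 0
After iteration 6: i = 5, result = 1
Loop ends.

Final answer: 1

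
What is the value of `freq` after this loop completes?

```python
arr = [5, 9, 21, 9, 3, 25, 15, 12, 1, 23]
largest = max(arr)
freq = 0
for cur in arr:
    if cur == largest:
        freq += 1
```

Let's trace through this code step by step.

Initialize: arr = [5, 9, 21, 9, 3, 25, 15, 12, 1, 23]
Initialize: largest = 25
Initialize: freq = 0
Entering loop: for cur in arr:
After iteration 1: cur = 5, freq = 0
After iteration 2: cur = 9, freq = 0
After iteration 3: cur = 21, freq = 0
After iteration 4: cur = 9, freq = 0
After iteration 5: cur = 3, freq = 0
After iteration 6: cur = 25, freq = 1
After iteration 7: cur = 15, freq = 1
After iteration 8: cur = 12, freq = 1
After iteration 9: cur = 1, freq = 1
After iteration 10: cur = 23, freq = 1
Loop ends.

Final answer: 1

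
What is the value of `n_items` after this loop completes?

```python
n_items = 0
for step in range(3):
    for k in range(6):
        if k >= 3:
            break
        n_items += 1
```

Let's trace through this code step by step.

Initialize: n_items = 0
Entering loop: for step in range(3):
After iteration 1: step = 0, n_items = 3
After iteration 2: step = 1, n_items = 6
After iteration 3: step = 2, n_items = 9
Loop ends.

Final answer: 9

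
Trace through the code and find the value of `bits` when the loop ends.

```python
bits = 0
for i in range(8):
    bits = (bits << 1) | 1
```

Let's trace through this code step by step.

Initialize: bits = 0
Entering loop: for i in range(8):
After iteration 1: i = 0, bits = 1
After iteration 2: i = 1, bits = 3
After iteration 3: i = 2, bits = 7
After iteration 4: i = 3, bits = 15
After iteration 5: i = 4, bits = 31
After iteration 6: i = 5, bits = 63
After iteration 7: i = 6, bits = 127
After iteration 8: i = 7, bits = 255
Loop ends.

Final answer: 255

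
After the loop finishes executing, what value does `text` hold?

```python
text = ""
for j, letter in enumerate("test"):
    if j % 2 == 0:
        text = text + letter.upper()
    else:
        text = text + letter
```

Let's trace through this code step by step.

Initialize: text = ''
Entering loop: for j, letter in enumerate("test"):
After iteration 1: j = 0, letter = 't', text = 'T'
After iteration 2: j = 1, letter = 'e', text = 'Te'
After iteration 3: j = 2, letter = 's', text = 'TeS'
After iteration 4: j = 3, letter = 't', text = 'TeSt'
Loop ends.

Final answer: 'TeSt'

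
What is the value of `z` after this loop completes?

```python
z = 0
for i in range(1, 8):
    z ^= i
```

Let's trace through this code step by step.

Initialize: z = 0
Entering loop: for i in range(1, 8):
After iteration 1: i = 1, z = 1
After iteration 2: i = 2, z = 3
After iteration 3: i = 3, z = 0
After iteration 4: i = 4, z = 4
After iteration 5: i = 5, z = 1
After iteration 6: i = 6, z = 7
After iteration 7: i = 7, z = 0
Loop ends.

Final answer: 0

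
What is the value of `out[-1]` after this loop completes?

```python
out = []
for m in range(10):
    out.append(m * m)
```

Let's trace through this code step by step.

Initialize: out = []
Entering loop: for m in range(10):
After iteration 1: m = 0, out = [0]
After iteration 2: m = 1, out = [0, 1]
After iteration 3: m = 2, out = [0, 1, 4]
After iteration 4: m = 3, out = [0, 1, 4, 9]
After iteration 5: m = 4, out = [0, 1, 4, 9, 16]
After iteration 6: m = 5, out = [0, 1, 4, 9, 16, 25]
After iteration 7: m = 6, out = [0, 1, 4, 9, 16, 25, 36]
After iteration 8: m = 7, out = [0, 1, 4, 9, 16, 25, 36, 49]
After iteration 9: m = 8, out = [0, 1, 4, 9, 16, 25, 36, 49, 64]
After iteration 10: m = 9, out = [0, 1, 4, 9, 16, 25, 36, 49, 64, 81]
Loop ends.
out[-1] = 81

Final answer: 81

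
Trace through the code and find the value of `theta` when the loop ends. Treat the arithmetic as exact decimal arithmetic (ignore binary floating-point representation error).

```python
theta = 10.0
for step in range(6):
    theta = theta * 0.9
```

Let's trace through this code step by step.

Initialize: theta = 10.0
Entering loop: for step in range(6):
After iteration 1: step = 0, theta = 9.0
After iteration 2: step = 1, theta = 8.1
After iteration 3: step = 2, theta = 7.29
After iteration 4: step = 3, theta = 6.561
After iteration 5: step = 4, theta = 5.9049
After iteration 6: step = 5, theta = 5.31441
Loop ends.

Final answer: 5.31441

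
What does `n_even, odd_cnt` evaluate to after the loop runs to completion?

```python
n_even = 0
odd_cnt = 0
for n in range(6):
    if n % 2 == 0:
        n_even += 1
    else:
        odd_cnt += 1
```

Let's trace through this code step by step.

Initialize: n_even = 0
Initialize: odd_cnt = 0
Entering loop: for n in range(6):
After iteration 1: n = 0, n_even = 1, odd_cnt = 0
After iteration 2: n = 1, n_even = 1, odd_cnt = 1
After iteration 3: n = 2, n_even = 2, odd_cnt = 1
After iteration 4: n = 3, n_even = 2, odd_cnt = 2
After iteration 5: n = 4, n_even = 3, odd_cnt = 2
After iteration 6: n = 5, n_even = 3, odd_cnt = 3
Loop ends.

Final answer: 3, 3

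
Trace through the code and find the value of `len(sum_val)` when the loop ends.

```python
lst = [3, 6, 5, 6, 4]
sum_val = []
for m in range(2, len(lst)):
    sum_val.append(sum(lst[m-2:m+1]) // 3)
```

Let's trace through this code step by step.

Initialize: lst = [3, 6, 5, 6, 4]
Initialize: sum_val = []
Entering loop: for m in range(2, len(lst)):
After iteration 1: m = 2, sum_val = [4]
After iteration 2: m = 3, sum_val = [4, 5]
After iteration 3: m = 4, sum_val = [4, 5, 5]
Loop ends.
len(sum_val) = 3

Final answer: 3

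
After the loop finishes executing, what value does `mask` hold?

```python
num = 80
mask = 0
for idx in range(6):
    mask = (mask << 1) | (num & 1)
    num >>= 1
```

Let's trace through this code step by step.

Initialize: num = 80
Initialize: mask = 0
Entering loop: for idx in range(6):
After iteration 1: idx = 0, num = 40, mask = 0
After iteration 2: idx = 1, num = 20, mask = 0
After iteration 3: idx = 2, num = 10, mask = 0
After iteration 4: idx = 3, num = 5, mask = 0
After iteration 5: idx = 4, num = 2, mask = 1
After iteration 6: idx = 5, num = 1, mask = 2
Loop ends.

Final answer: 2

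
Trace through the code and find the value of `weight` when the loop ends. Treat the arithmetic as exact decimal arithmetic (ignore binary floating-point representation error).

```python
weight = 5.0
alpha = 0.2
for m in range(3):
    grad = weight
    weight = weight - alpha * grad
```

Let's trace through this code step by step.

Initialize: weight = 5.0
Initialize: alpha = 0.2
Entering loop: for m in range(3):
After iteration 1: m = 0, weight = 4.0, grad = 5.0
After iteration 2: m = 1, weight = 3.2, grad = 4.0
After iteration 3: m = 2, weight = 2.56, grad = 3.2
Loop ends.

Final answer: 2.56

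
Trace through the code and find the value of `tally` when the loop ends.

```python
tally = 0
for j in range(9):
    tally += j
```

Let's trace through this code step by step.

Initialize: tally = 0
Entering loop: for j in range(9):
After iteration 1: j = 0, tally = 0
After iteration 2: j = 1, tally = 1
After iteration 3: j = 2, tally = 3
After iteration 4: j = 3, tally = 6
After iteration 5: j = 4, tally = 10
After iteration 6: j = 5, tally = 15
After iteration 7: j = 6, tally = 21
After iteration 8: j = 7, tally = 28
After iteration 9: j = 8, tally = 36
Loop ends.

Final answer: 36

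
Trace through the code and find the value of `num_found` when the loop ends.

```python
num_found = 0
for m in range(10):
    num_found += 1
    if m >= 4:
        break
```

Let's trace through this code step by step.

Initialize: num_found = 0
Entering loop: for m in range(10):
After iteration 1: m = 0, num_found = 1
After iteration 2: m = 1, num_found = 2
After iteration 3: m = 2, num_found = 3
After iteration 4: m = 3, num_found = 4
After iteration 5: m = 4, num_found = 5
Loop ends.

Final answer: 5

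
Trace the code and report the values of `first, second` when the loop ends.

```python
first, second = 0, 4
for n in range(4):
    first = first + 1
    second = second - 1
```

Let's trace through this code step by step.

Initialize: first = 0
Initialize: second = 4
Entering loop: for n in range(4):
After iteration 1: n = 0, first = 1, second = 3
After iteration 2: n = 1, first = 2, second = 2
After iteration 3: n = 2, first = 3, second = 1
After iteration 4: n = 3, first = 4, second = 0
Loop ends.

Final answer: 4, 0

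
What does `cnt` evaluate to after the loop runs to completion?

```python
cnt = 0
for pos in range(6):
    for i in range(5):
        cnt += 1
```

Let's trace through this code step by step.

Initialize: cnt = 0
Entering loop: for pos in range(6):
After iteration 1: pos = 0, cnt = 5
After iteration 2: pos = 1, cnt = 10
After iteration 3: pos = 2, cnt = 15
After iteration 4: pos = 3, cnt = 20
After iteration 5: pos = 4, cnt = 25
After iteration 6: pos = 5, cnt = 30
Loop ends.

Final answer: 30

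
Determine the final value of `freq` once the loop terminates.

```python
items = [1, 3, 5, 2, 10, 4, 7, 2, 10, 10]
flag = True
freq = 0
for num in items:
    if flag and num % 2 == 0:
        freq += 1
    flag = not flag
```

Let's trace through this code step by step.

Initialize: items = [1, 3, 5, 2, 10, 4, 7, 2, 10, 10]
Initialize: flag = True
Initialize: freq = 0
Entering loop: for num in items:
After iteration 1: num = 1, flag = False, freq = 0
After iteration 2: num = 3, flag = True, freq = 0
After iteration 3: num = 5, flag = False, freq = 0
After iteration 4: num = 2, flag = True, freq = 0
After iteration 5: num = 10, flag = False, freq = 1
After iteration 6: num = 4, flag = True, freq = 1
After iteration 7: num = 7, flag = False, freq = 1
After iteration 8: num = 2, flag = True, freq = 1
After iteration 9: num = 10, flag = False, freq = 2
After iteration 10: num = 10, flag = True, freq = 2
Loop ends.

Final answer: 2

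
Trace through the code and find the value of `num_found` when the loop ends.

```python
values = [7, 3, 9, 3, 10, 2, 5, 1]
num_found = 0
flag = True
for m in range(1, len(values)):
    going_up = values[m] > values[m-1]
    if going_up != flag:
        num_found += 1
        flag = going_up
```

Let's trace through this code step by step.

Initialize: values = [7, 3, 9, 3, 10, 2, 5, 1]
Initialize: num_found = 0
Initialize: flag = True
Entering loop: for m in range(1, len(values)):
After iteration 1: m = 1, num_found = 1, flag = False, going_up = False
After iteration 2: m = 2, num_found = 2, flag = True, going_up = True
After iteration 3: m = 3, num_found = 3, flag = False, going_up = False
After iteration 4: m = 4, num_found = 4, flag = True, going_up = True
After iteration 5: m = 5, num_found = 5, flag = False, going_up = False
After iteration 6: m = 6, num_found = 6, flag = True, going_up = True
After iteration 7: m = 7, num_found = 7, flag = False, going_up = False
Loop ends.

Final answer: 7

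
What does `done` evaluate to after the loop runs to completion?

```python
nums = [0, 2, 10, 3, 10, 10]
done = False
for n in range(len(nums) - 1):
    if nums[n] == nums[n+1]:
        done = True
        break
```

Let's trace through this code step by step.

Initialize: nums = [0, 2, 10, 3, 10, 10]
Initialize: done = False
Entering loop: for n in range(len(nums) - 1):
After iteration 1: n = 0, done = False
After iteration 2: n = 1, done = False
After iteration 3: n = 2, done = False
After iteration 4: n = 3, done = False
After iteration 5: n = 4, done = True
Loop ends.

Final answer: True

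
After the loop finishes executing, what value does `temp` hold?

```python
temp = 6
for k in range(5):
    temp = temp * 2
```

Let's trace through this code step by step.

Initialize: temp = 6
Entering loop: for k in range(5):
After iteration 1: k = 0, temp = 12
After iteration 2: k = 1, temp = 24
After iteration 3: k = 2, temp = 48
After iteration 4: k = 3, temp = 96
After iteration 5: k = 4, temp = 192
Loop ends.

Final answer: 192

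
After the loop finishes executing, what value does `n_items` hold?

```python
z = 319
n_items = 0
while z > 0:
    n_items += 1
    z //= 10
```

Let's trace through this code step by step.

Initialize: z = 319
Initialize: n_items = 0
Entering loop: while z > 0:
After iteration 1: z = 31, n_items = 1
After iteration 2: z = 3, n_items = 2
After iteration 3: z = 0, n_items = 3
Loop ends.

Final answer: 3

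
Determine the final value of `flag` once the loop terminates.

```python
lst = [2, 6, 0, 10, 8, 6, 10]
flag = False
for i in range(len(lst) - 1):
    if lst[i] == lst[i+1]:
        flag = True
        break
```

Let's trace through this code step by step.

Initialize: lst = [2, 6, 0, 10, 8, 6, 10]
Initialize: flag = False
Entering loop: for i in range(len(lst) - 1):
After iteration 1: i = 0, flag = False
After iteration 2: i = 1, flag = False
After iteration 3: i = 2, flag = False
After iteration 4: i = 3, flag = False
After iteration 5: i = 4, flag = False
After iteration 6: i = 5, flag = False
Loop ends.

Final answer: False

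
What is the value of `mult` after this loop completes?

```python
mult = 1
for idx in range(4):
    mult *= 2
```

Let's trace through this code step by step.

Initialize: mult = 1
Entering loop: for idx in range(4):
After iteration 1: idx = 0, mult = 2
After iteration 2: idx = 1, mult = 4
After iteration 3: idx = 2, mult = 8
After iteration 4: idx = 3, mult = 16
Loop ends.

Final answer: 16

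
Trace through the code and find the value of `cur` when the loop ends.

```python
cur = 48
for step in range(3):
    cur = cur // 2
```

Let's trace through this code step by step.

Initialize: cur = 48
Entering loop: for step in range(3):
After iteration 1: step = 0, cur = 24
After iteration 2: step = 1, cur = 12
After iteration 3: step = 2, cur = 6
Loop ends.

Final answer: 6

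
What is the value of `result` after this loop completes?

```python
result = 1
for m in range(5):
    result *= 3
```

Let's trace through this code step by step.

Initialize: result = 1
Entering loop: for m in range(5):
After iteration 1: m = 0, result = 3
After iteration 2: m = 1, result = 9
After iteration 3: m = 2, result = 27
After iteration 4: m = 3, result = 81
After iteration 5: m = 4, result = 243
Loop ends.

Final answer: 243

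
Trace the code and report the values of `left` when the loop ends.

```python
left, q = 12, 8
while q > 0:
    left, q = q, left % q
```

Let's trace through this code step by step.

Initialize: left = 12
Initialize: q = 8
Entering loop: while q > 0:
After iteration 1: left = 8, q = 4
After iteration 2: left = 4, q = 0
Loop ends.

Final answer: 4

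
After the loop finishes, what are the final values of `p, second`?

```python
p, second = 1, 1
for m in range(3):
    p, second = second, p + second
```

Let's trace through this code step by step.

Initialize: p = 1
Initialize: second = 1
Entering loop: for m in range(3):
After iteration 1: m = 0, p = 1, second = 2
After iteration 2: m = 1, p = 2, second = 3
After iteration 3: m = 2, p = 3, second = 5
Loop ends.

Final answer: 3, 5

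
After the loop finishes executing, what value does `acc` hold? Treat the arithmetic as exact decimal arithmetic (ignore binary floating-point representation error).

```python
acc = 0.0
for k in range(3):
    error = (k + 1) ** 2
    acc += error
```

Let's trace through this code step by step.

Initialize: acc = 0.0
Entering loop: for k in range(3):
After iteration 1: k = 0, acc = 1.0, error = 1
After iteration 2: k = 1, acc = 5.0, error = 4
After iteration 3: k = 2, acc = 14.0, error = 9
Loop ends.

Final answer: 14.0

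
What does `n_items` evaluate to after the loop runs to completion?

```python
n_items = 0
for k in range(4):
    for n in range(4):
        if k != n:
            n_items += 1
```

Let's trace through this code step by step.

Initialize: n_items = 0
Entering loop: for k in range(4):
After iteration 1: k = 0, n_items = 3
After iteration 2: k = 1, n_items = 6
After iteration 3: k = 2, n_items = 9
After iteration 4: k = 3, n_items = 12
Loop ends.

Final answer: 12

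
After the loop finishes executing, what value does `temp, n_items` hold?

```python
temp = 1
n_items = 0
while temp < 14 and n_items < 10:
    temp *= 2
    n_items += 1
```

Let's trace through this code step by step.

Initialize: temp = 1
Initialize: n_items = 0
Entering loop: while temp < 14 and n_items < 10:
After iteration 1: temp = 2, n_items = 1
After iteration 2: temp = 4, n_items = 2
After iteration 3: temp = 8, n_items = 3
After iteration 4: temp = 16, n_items = 4
Loop ends.

Final answer: 16, 4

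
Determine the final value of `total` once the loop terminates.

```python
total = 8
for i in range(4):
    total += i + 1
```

Let's trace through this code step by step.

Initialize: total = 8
Entering loop: for i in range(4):
After iteration 1: i = 0, total = 9
After iteration 2: i = 1, total = 11
After iteration 3: i = 2, total = 14
After iteration 4: i = 3, total = 18
Loop ends.

Final answer: 18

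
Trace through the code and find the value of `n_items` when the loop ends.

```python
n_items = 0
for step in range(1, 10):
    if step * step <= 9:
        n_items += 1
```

Let's trace through this code step by step.

Initialize: n_items = 0
Entering loop: for step in range(1, 10):
After iteration 1: step = 1, n_items = 1
After iteration 2: step = 2, n_items = 2
After iteration 3: step = 3, n_items = 3
After iteration 4: step = 4, n_items = 3
After iteration 5: step = 5, n_items = 3
After iteration 6: step = 6, n_items = 3
After iteration 7: step = 7, n_items = 3
After iteration 8: step = 8, n_items = 3
After iteration 9: step = 9, n_items = 3
Loop ends.

Final answer: 3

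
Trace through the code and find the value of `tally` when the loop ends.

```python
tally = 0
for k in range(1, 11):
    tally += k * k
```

Let's trace through this code step by step.

Initialize: tally = 0
Entering loop: for k in range(1, 11):
After iteration 1: k = 1, tally = 1
After iteration 2: k = 2, tally = 5
After iteration 3: k = 3, tally = 14
After iteration 4: k = 4, tally = 30
After iteration 5: k = 5, tally = 55
After iteration 6: k = 6, tally = 91
After iteration 7: k = 7, tally = 140
After iteration 8: k = 8, tally = 204
After iteration 9: k = 9, tally = 285
After iteration 10: k = 10, tally = 385
Loop ends.

Final answer: 385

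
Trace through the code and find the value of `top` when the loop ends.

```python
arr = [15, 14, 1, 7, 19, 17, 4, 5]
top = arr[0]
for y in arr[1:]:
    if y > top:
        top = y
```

Let's trace through this code step by step.

Initialize: arr = [15, 14, 1, 7, 19, 17, 4, 5]
Initialize: top = 15
Entering loop: for y in arr[1:]:
After iteration 1: y = 14, top = 15
After iteration 2: y = 1, top = 15
After iteration 3: y = 7, top = 15
After iteration 4: y = 19, top = 19
After iteration 5: y = 17, top = 19
After iteration 6: y = 4, top = 19
After iteration 7: y = 5, top = 19
Loop ends.

Final answer: 19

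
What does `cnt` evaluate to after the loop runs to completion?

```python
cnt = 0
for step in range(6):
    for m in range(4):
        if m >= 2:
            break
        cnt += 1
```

Let's trace through this code step by step.

Initialize: cnt = 0
Entering loop: for step in range(6):
After iteration 1: step = 0, cnt = 2
After iteration 2: step = 1, cnt = 4
After iteration 3: step = 2, cnt = 6
After iteration 4: step = 3, cnt = 8
After iteration 5: step = 4, cnt = 10
After iteration 6: step = 5, cnt = 12
Loop ends.

Final answer: 12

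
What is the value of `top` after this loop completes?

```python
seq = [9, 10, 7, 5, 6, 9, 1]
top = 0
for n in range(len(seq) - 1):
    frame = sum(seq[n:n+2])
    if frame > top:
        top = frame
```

Let's trace through this code step by step.

Initialize: seq = [9, 10, 7, 5, 6, 9, 1]
Initialize: top = 0
Entering loop: for n in range(len(seq) - 1):
After iteration 1: n = 0, top = 19, frame = 19
After iteration 2: n = 1, top = 19, frame = 17
After iteration 3: n = 2, top = 19, frame = 12
After iteration 4: n = 3, top = 19, frame = 11
After iteration 5: n = 4, top = 19, frame = 15
After iteration 6: n = 5, top = 19, frame = 10
Loop ends.

Final answer: 19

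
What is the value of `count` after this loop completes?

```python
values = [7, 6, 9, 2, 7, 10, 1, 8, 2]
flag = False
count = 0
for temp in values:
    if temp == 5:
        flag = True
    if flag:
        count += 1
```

Let's trace through this code step by step.

Initialize: values = [7, 6, 9, 2, 7, 10, 1, 8, 2]
Initialize: flag = False
Initialize: count = 0
Entering loop: for temp in values:
After iteration 1: temp = 7, count = 0
After iteration 2: temp = 6, count = 0
After iteration 3: temp = 9, count = 0
After iteration 4: temp = 2, count = 0
After iteration 5: temp = 7, count = 0
After iteration 6: temp = 10, count = 0
After iteration 7: temp = 1, count = 0
After iteration 8: temp = 8, count = 0
After iteration 9: temp = 2, count = 0
Loop ends.

Final answer: 0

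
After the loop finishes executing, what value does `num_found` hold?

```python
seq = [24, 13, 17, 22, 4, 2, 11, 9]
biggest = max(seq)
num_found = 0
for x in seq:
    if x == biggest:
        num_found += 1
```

Let's trace through this code step by step.

Initialize: seq = [24, 13, 17, 22, 4, 2, 11, 9]
Initialize: biggest = 24
Initialize: num_found = 0
Entering loop: for x in seq:
After iteration 1: x = 24, num_found = 1
After iteration 2: x = 13, num_found = 1
After iteration 3: x = 17, num_found = 1
After iteration 4: x = 22, num_found = 1
After iteration 5: x = 4, num_found = 1
After iteration 6: x = 2, num_found = 1
After iteration 7: x = 11, num_found = 1
After iteration 8: x = 9, num_found = 1
Loop ends.

Final answer: 1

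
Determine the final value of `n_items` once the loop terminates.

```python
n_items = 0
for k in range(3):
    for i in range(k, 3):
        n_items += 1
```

Let's trace through this code step by step.

Initialize: n_items = 0
Entering loop: for k in range(3):
After iteration 1: k = 0, n_items = 3
After iteration 2: k = 1, n_items = 5
After iteration 3: k = 2, n_items = 6
Loop ends.

Final answer: 6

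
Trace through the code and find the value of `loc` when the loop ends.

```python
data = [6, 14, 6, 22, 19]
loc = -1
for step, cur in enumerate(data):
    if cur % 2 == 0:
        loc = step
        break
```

Let's trace through this code step by step.

Initialize: data = [6, 14, 6, 22, 19]
Initialize: loc = -1
Entering loop: for step, cur in enumerate(data):
After iteration 1: step = 0, cur = 6, loc = 0
Loop ends.

Final answer: 0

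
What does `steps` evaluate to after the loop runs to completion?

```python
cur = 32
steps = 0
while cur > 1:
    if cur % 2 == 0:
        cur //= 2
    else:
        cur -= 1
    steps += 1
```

Let's trace through this code step by step.

Initialize: cur = 32
Initialize: steps = 0
Entering loop: while cur > 1:
After iteration 1: cur = 16, steps = 1
After iteration 2: cur = 8, steps = 2
After iteration 3: cur = 4, steps = 3
After iteration 4: cur = 2, steps = 4
After iteration 5: cur = 1, steps = 5
Loop ends.

Final answer: 5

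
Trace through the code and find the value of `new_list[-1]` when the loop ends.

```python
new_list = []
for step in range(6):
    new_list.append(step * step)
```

Let's trace through this code step by step.

Initialize: new_list = []
Entering loop: for step in range(6):
After iteration 1: step = 0, new_list = [0]
After iteration 2: step = 1, new_list = [0, 1]
After iteration 3: step = 2, new_list = [0, 1, 4]
After iteration 4: step = 3, new_list = [0, 1, 4, 9]
After iteration 5: step = 4, new_list = [0, 1, 4, 9, 16]
After iteration 6: step = 5, new_list = [0, 1, 4, 9, 16, 25]
Loop ends.
new_list[-1] = 25

Final answer: 25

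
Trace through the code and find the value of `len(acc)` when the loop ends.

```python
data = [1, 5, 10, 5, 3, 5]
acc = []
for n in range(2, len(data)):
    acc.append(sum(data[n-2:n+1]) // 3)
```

Let's trace through this code step by step.

Initialize: data = [1, 5, 10, 5, 3, 5]
Initialize: acc = []
Entering loop: for n in range(2, len(data)):
After iteration 1: n = 2, acc = [5]
After iteration 2: n = 3, acc = [5, 6]
After iteration 3: n = 4, acc = [5, 6, 6]
After iteration 4: n = 5, acc = [5, 6, 6, 4]
Loop ends.
len(acc) = 4

Final answer: 4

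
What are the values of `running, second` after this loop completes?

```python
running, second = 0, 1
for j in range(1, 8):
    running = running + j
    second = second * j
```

Let's trace through this code step by step.

Initialize: running = 0
Initialize: second = 1
Entering loop: for j in range(1, 8):
After iteration 1: j = 1, running = 1, second = 1
After iteration 2: j = 2, running = 3, second = 2
After iteration 3: j = 3, running = 6, second = 6
After iteration 4: j = 4, running = 10, second = 24
After iteration 5: j = 5, running = 15, second = 120
After iteration 6: j = 6, running = 21, second = 720
After iteration 7: j = 7, running = 28, second = 5040
Loop ends.

Final answer: 28, 5040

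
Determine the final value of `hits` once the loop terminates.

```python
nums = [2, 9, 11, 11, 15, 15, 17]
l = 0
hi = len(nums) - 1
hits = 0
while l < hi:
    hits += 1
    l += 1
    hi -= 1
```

Let's trace through this code step by step.

Initialize: nums = [2, 9, 11, 11, 15, 15, 17]
Initialize: l = 0
Initialize: hi = 6
Initialize: hits = 0
Entering loop: while l < hi:
After iteration 1: l = 1, hi = 5, hits = 1
After iteration 2: l = 2, hi = 4, hits = 2
After iteration 3: l = 3, hi = 3, hits = 3
Loop ends.

Final answer: 3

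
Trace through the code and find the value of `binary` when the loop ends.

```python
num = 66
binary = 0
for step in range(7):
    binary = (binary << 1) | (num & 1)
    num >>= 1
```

Let's trace through this code step by step.

Initialize: num = 66
Initialize: binary = 0
Entering loop: for step in range(7):
After iteration 1: step = 0, num = 33, binary = 0
After iteration 2: step = 1, num = 16, binary = 1
After iteration 3: step = 2, num = 8, binary = 2
After iteration 4: step = 3, num = 4, binary = 4
After iteration 5: step = 4, num = 2, binary = 8
After iteration 6: step = 5, num = 1, binary = 16
After iteration 7: step = 6, num = 0, binary = 33
Loop ends.

Final answer: 33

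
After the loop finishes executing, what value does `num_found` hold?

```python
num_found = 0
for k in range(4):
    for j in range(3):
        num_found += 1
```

Let's trace through this code step by step.

Initialize: num_found = 0
Entering loop: for k in range(4):
After iteration 1: k = 0, num_found = 3
After iteration 2: k = 1, num_found = 6
After iteration 3: k = 2, num_found = 9
After iteration 4: k = 3, num_found = 12
Loop ends.

Final answer: 12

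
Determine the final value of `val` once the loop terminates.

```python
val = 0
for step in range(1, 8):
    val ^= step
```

Let's trace through this code step by step.

Initialize: val = 0
Entering loop: for step in range(1, 8):
After iteration 1: step = 1, val = 1
After iteration 2: step = 2, val = 3
After iteration 3: step = 3, val = 0
After iteration 4: step = 4, val = 4
After iteration 5: step = 5, val = 1
After iteration 6: step = 6, val = 7
After iteration 7: step = 7, val = 0
Loop ends.

Final answer: 0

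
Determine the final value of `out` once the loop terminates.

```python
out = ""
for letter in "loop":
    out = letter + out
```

Let's trace through this code step by step.

Initialize: out = ''
Entering loop: for letter in "loop":
After iteration 1: letter = 'l', out = 'l'
After iteration 2: letter = 'o', out = 'ol'
After iteration 3: letter = 'o', out = 'ool'
After iteration 4: letter = 'p', out = 'pool'
Loop ends.

Final answer: 'pool'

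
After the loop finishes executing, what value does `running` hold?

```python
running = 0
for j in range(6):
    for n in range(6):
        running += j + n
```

Let's trace through this code step by step.

Initialize: running = 0
Entering loop: for j in range(6):
After iteration 1: j = 0, running = 15
After iteration 2: j = 1, running = 36
After iteration 3: j = 2, running = 63
After iteration 4: j = 3, running = 96
After iteration 5: j = 4, running = 135
After iteration 6: j = 5, running = 180
Loop ends.

Final answer: 180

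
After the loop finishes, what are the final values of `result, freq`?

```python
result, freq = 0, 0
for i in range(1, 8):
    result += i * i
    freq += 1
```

Let's trace through this code step by step.

Initialize: result = 0
Initialize: freq = 0
Entering loop: for i in range(1, 8):
After iteration 1: i = 1, result = 1, freq = 1
After iteration 2: i = 2, result = 5, freq = 2
After iteration 3: i = 3, result = 14, freq = 3
After iteration 4: i = 4, result = 30, freq = 4
After iteration 5: i = 5, result = 55, freq = 5
After iteration 6: i = 6, result = 91, freq = 6
After iteration 7: i = 7, result = 140, freq = 7
Loop ends.

Final answer: 140, 7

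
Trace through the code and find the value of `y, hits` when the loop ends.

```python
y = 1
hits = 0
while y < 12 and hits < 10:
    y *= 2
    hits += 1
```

Let's trace through this code step by step.

Initialize: y = 1
Initialize: hits = 0
Entering loop: while y < 12 and hits < 10:
After iteration 1: y = 2, hits = 1
After iteration 2: y = 4, hits = 2
After iteration 3: y = 8, hits = 3
After iteration 4: y = 16, hits = 4
Loop ends.

Final answer: 16, 4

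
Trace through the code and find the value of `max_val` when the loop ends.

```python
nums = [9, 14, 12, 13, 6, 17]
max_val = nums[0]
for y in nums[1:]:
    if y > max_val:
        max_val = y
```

Let's trace through this code step by step.

Initialize: nums = [9, 14, 12, 13, 6, 17]
Initialize: max_val = 9
Entering loop: for y in nums[1:]:
After iteration 1: y = 14, max_val = 14
After iteration 2: y = 12, max_val = 14
After iteration 3: y = 13, max_val = 14
After iteration 4: y = 6, max_val = 14
After iteration 5: y = 17, max_val = 17
Loop ends.

Final answer: 17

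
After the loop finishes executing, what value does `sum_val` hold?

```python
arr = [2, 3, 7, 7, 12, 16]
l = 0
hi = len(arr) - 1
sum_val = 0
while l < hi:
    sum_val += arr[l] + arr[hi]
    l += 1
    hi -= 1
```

Let's trace through this code step by step.

Initialize: arr = [2, 3, 7, 7, 12, 16]
Initialize: l = 0
Initialize: hi = 5
Initialize: sum_val = 0
Entering loop: while l < hi:
After iteration 1: l = 1, hi = 4, sum_val = 18
After iteration 2: l = 2, hi = 3, sum_val = 33
After iteration 3: l = 3, hi = 2, sum_val = 47
Loop ends.

Final answer: 47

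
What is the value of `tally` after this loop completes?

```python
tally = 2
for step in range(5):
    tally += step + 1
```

Let's trace through this code step by step.

Initialize: tally = 2
Entering loop: for step in range(5):
After iteration 1: step = 0, tally = 3
After iteration 2: step = 1, tally = 5
After iteration 3: step = 2, tally = 8
After iteration 4: step = 3, tally = 12
After iteration 5: step = 4, tally = 17
Loop ends.

Final answer: 17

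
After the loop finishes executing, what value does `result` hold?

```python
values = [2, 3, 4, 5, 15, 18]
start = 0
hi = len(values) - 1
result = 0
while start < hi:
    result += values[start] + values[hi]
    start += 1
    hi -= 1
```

Let's trace through this code step by step.

Initialize: values = [2, 3, 4, 5, 15, 18]
Initialize: start = 0
Initialize: hi = 5
Initialize: result = 0
Entering loop: while start < hi:
After iteration 1: start = 1, hi = 4, result = 20
After iteration 2: start = 2, hi = 3, result = 38
After iteration 3: start = 3, hi = 2, result = 47
Loop ends.

Final answer: 47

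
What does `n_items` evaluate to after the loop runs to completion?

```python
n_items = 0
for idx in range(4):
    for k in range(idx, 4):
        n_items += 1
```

Let's trace through this code step by step.

Initialize: n_items = 0
Entering loop: for idx in range(4):
After iteration 1: idx = 0, n_items = 4
After iteration 2: idx = 1, n_items = 7
After iteration 3: idx = 2, n_items = 9
After iteration 4: idx = 3, n_items = 10
Loop ends.

Final answer: 10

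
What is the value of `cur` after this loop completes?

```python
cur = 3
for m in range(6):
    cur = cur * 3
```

Let's trace through this code step by step.

Initialize: cur = 3
Entering loop: for m in range(6):
After iteration 1: m = 0, cur = 9
After iteration 2: m = 1, cur = 27
After iteration 3: m = 2, cur = 81
After iteration 4: m = 3, cur = 243
After iteration 5: m = 4, cur = 729
After iteration 6: m = 5, cur = 2187
Loop ends.

Final answer: 2187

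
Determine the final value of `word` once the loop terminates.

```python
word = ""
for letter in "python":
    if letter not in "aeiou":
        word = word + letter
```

Let's trace through this code step by step.

Initialize: word = ''
Entering loop: for letter in "python":
After iteration 1: letter = 'p', word = 'p'
After iteration 2: letter = 'y', word = 'py'
After iteration 3: letter = 't', word = 'pyt'
After iteration 4: letter = 'h', word = 'pyth'
After iteration 5: letter = 'o', word = 'pyth'
After iteration 6: letter = 'n', word = 'pythn'
Loop ends.

Final answer: 'pythn'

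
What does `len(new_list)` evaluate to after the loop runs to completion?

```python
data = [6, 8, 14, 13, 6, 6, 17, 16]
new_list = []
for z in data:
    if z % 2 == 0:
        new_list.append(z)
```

Let's trace through this code step by step.

Initialize: data = [6, 8, 14, 13, 6, 6, 17, 16]
Initialize: new_list = []
Entering loop: for z in data:
After iteration 1: z = 6, new_list = [6]
After iteration 2: z = 8, new_list = [6, 8]
After iteration 3: z = 14, new_list = [6, 8, 14]
After iteration 4: z = 13, new_list = [6, 8, 14]
After iteration 5: z = 6, new_list = [6, 8, 14, 6]
After iteration 6: z = 6, new_list = [6, 8, 14, 6, 6]
After iteration 7: z = 17, new_list = [6, 8, 14, 6, 6]
After iteration 8: z = 16, new_list = [6, 8, 14, 6, 6, 16]
Loop ends.
len(new_list) = 6

Final answer: 6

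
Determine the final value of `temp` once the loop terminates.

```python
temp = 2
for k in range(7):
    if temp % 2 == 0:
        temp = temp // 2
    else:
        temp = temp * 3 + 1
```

Let's trace through this code step by step.

Initialize: temp = 2
Entering loop: for k in range(7):
After iteration 1: k = 0, temp = 1
After iteration 2: k = 1, temp = 4
After iteration 3: k = 2, temp = 2
After iteration 4: k = 3, temp = 1
After iteration 5: k = 4, temp = 4
After iteration 6: k = 5, temp = 2
After iteration 7: k = 6, temp = 1
Loop ends.

Final answer: 1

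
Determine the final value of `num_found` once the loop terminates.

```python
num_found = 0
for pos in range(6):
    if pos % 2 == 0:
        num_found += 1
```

Let's trace through this code step by step.

Initialize: num_found = 0
Entering loop: for pos in range(6):
After iteration 1: pos = 0, num_found = 1
After iteration 2: pos = 1, num_found = 1
After iteration 3: pos = 2, num_found = 2
After iteration 4: pos = 3, num_found = 2
After iteration 5: pos = 4, num_found = 3
After iteration 6: pos = 5, num_found = 3
Loop ends.

Final answer: 3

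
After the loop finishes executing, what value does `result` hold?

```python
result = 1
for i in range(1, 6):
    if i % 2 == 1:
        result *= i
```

Let's trace through this code step by step.

Initialize: result = 1
Entering loop: for i in range(1, 6):
After iteration 1: i = 1, result = 1
After iteration 2: i = 2, result = 1
After iteration 3: i = 3, result = 3
After iteration 4: i = 4, result = 3
After iteration 5: i = 5, result = 15
Loop ends.

Final answer: 15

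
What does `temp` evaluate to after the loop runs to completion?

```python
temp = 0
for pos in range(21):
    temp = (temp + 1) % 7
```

Let's trace through this code step by step.

Initialize: temp = 0
Entering loop: for pos in range(21):
After iteration 1: pos = 0, temp = 1
After iteration 2: pos = 1, temp = 2
After iteration 3: pos = 2, temp = 3
After iteration 4: pos = 3, temp = 4
After iteration 5: pos = 4, temp = 5
After iteration 6: pos = 5, temp = 6
After iteration 7: pos = 6, temp = 0
After iteration 8: pos = 7, temp = 1
After iteration 9: pos = 8, temp = 2
After iteration 10: pos = 9, temp = 3
After iteration 11: pos = 10, temp = 4
After iteration 12: pos = 11, temp = 5
After iteration 13: pos = 12, temp = 6
After iteration 14: pos = 13, temp = 0
After iteration 15: pos = 14, temp = 1
After iteration 16: pos = 15, temp = 2
After iteration 17: pos = 16, temp = 3
After iteration 18: pos = 17, temp = 4
After iteration 19: pos = 18, temp = 5
After iteration 20: pos = 19, temp = 6
After iteration 21: pos = 20, temp = 0
Loop ends.

Final answer: 0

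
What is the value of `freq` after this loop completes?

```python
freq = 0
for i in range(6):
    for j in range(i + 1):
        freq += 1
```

Let's trace through this code step by step.

Initialize: freq = 0
Entering loop: for i in range(6):
After iteration 1: i = 0, freq = 1, j = 0
After iteration 2: i = 1, freq = 3, j = 1
After iteration 3: i = 2, freq = 6, j = 2
After iteration 4: i = 3, freq = 10, j = 3
After iteration 5: i = 4, freq = 15, j = 4
After iteration 6: i = 5, freq = 21, j = 5
Loop ends.

Final answer: 21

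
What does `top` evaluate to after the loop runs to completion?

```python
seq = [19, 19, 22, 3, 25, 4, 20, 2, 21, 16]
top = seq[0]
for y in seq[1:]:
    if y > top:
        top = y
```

Let's trace through this code step by step.

Initialize: seq = [19, 19, 22, 3, 25, 4, 20, 2, 21, 16]
Initialize: top = 19
Entering loop: for y in seq[1:]:
After iteration 1: y = 19, top = 19
After iteration 2: y = 22, top = 22
After iteration 3: y = 3, top = 22
After iteration 4: y = 25, top = 25
After iteration 5: y = 4, top = 25
After iteration 6: y = 20, top = 25
After iteration 7: y = 2, top = 25
After iteration 8: y = 21, top = 25
After iteration 9: y = 16, top = 25
Loop ends.

Final answer: 25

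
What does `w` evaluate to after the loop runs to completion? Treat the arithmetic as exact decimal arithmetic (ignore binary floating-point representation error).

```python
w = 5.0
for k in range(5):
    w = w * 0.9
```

Let's trace through this code step by step.

Initialize: w = 5.0
Entering loop: for k in range(5):
After iteration 1: k = 0, w = 4.5
After iteration 2: k = 1, w = 4.05
After iteration 3: k = 2, w = 3.645
After iteration 4: k = 3, w = 3.2805
After iteration 5: k = 4, w = 2.95245
Loop ends.

Final answer: 2.95245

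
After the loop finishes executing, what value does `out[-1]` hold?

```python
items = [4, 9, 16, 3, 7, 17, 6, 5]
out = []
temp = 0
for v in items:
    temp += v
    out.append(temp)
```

Let's trace through this code step by step.

Initialize: items = [4, 9, 16, 3, 7, 17, 6, 5]
Initialize: out = []
Initialize: temp = 0
Entering loop: for v in items:
After iteration 1: v = 4, out = [4], temp = 4
After iteration 2: v = 9, out = [4, 13], temp = 13
After iteration 3: v = 16, out = [4, 13, 29], temp = 29
After iteration 4: v = 3, out = [4, 13, 29, 32], temp = 32
After iteration 5: v = 7, out = [4, 13, 29, 32, 39], temp = 39
After iteration 6: v = 17, out = [4, 13, 29, 32, 39, 56], temp = 56
After iteration 7: v = 6, out = [4, 13, 29, 32, 39, 56, 62], temp = 62
After iteration 8: v = 5, out = [4, 13, 29, 32, 39, 56, 62, 67], temp = 67
Loop ends.
out[-1] = 67

Final answer: 67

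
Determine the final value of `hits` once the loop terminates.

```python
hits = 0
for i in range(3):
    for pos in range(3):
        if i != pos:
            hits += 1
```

Let's trace through this code step by step.

Initialize: hits = 0
Entering loop: for i in range(3):
After iteration 1: i = 0, hits = 2
After iteration 2: i = 1, hits = 4
After iteration 3: i = 2, hits = 6
Loop ends.

Final answer: 6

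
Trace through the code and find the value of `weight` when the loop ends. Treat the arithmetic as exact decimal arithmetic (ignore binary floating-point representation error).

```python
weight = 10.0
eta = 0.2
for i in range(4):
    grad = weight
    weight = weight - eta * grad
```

Let's trace through this code step by step.

Initialize: weight = 10.0
Initialize: eta = 0.2
Entering loop: for i in range(4):
After iteration 1: i = 0, weight = 8.0, grad = 10.0
After iteration 2: i = 1, weight = 6.4, grad = 8.0
After iteration 3: i = 2, weight = 5.12, grad = 6.4
After iteration 4: i = 3, weight = 4.096, grad = 5.12
Loop ends.

Final answer: 4.096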